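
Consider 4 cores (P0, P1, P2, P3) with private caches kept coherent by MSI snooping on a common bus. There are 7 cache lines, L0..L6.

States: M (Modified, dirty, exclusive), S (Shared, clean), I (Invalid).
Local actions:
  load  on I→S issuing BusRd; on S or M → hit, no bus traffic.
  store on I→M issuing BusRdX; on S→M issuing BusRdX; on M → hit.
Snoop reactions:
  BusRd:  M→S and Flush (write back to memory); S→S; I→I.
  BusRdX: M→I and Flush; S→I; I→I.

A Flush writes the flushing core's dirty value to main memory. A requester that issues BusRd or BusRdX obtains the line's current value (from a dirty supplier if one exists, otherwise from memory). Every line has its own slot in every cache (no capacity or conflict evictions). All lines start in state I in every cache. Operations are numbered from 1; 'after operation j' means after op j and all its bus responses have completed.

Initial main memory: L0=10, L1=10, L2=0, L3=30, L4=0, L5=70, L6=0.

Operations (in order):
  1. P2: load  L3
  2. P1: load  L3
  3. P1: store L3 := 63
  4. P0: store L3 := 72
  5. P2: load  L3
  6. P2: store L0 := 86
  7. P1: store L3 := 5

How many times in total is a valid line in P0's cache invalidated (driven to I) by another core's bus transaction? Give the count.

  op1 P2: load  L3 → I/I/S/I on L3; bus BusRd; mem=30
  op2 P1: load  L3 → I/S/S/I on L3; bus BusRd; mem=30
  op3 P1: store L3 := 63 → I/M/I/I on L3; bus BusRdX; mem=30
  op4 P0: store L3 := 72 → M/I/I/I on L3; bus BusRdX Flush; mem=63
  op5 P2: load  L3 → S/I/S/I on L3; bus BusRd Flush; mem=72
  op6 P2: store L0 := 86 → I/I/M/I on L0; bus BusRdX; mem=10
  op7 P1: store L3 := 5 → I/M/I/I on L3; bus BusRdX; mem=72

invalidations = 1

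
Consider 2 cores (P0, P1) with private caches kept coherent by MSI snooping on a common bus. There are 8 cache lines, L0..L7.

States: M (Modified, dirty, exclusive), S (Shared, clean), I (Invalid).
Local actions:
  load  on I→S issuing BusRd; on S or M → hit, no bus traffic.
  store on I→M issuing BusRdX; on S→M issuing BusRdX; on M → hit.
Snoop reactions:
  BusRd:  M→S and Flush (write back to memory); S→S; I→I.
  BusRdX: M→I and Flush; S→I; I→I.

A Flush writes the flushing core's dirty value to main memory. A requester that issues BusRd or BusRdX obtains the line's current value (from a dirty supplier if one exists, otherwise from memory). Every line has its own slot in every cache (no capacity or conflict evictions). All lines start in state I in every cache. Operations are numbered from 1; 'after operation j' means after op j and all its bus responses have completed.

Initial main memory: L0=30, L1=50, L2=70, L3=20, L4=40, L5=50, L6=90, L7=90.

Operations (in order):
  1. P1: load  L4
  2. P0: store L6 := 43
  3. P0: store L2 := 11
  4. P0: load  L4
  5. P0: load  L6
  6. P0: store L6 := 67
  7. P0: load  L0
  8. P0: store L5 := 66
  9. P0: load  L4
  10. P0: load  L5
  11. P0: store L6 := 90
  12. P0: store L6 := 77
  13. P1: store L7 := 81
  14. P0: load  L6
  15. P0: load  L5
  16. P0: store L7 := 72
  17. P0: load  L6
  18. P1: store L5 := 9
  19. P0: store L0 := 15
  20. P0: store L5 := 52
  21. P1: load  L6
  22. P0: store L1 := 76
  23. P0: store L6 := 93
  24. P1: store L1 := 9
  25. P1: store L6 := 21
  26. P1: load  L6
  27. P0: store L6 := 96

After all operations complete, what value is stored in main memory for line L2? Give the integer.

memory[L2] = 70

  op1 P1: load  L4 → I/S on L4; bus BusRd; mem=40
  op2 P0: store L6 := 43 → M/I on L6; bus BusRdX; mem=90
  op3 P0: store L2 := 11 → M/I on L2; bus BusRdX; mem=70
  op4 P0: load  L4 → S/S on L4; bus BusRd; mem=40
  op5 P0: load  L6 → M/I on L6; bus (none); mem=90
  op6 P0: store L6 := 67 → M/I on L6; bus (none); mem=90
  op7 P0: load  L0 → S/I on L0; bus BusRd; mem=30
  op8 P0: store L5 := 66 → M/I on L5; bus BusRdX; mem=50
  op9 P0: load  L4 → S/S on L4; bus (none); mem=40
  op10 P0: load  L5 → M/I on L5; bus (none); mem=50
  op11 P0: store L6 := 90 → M/I on L6; bus (none); mem=90
  op12 P0: store L6 := 77 → M/I on L6; bus (none); mem=90
  op13 P1: store L7 := 81 → I/M on L7; bus BusRdX; mem=90
  op14 P0: load  L6 → M/I on L6; bus (none); mem=90
  op15 P0: load  L5 → M/I on L5; bus (none); mem=50
  op16 P0: store L7 := 72 → M/I on L7; bus BusRdX Flush; mem=81
  op17 P0: load  L6 → M/I on L6; bus (none); mem=90
  op18 P1: store L5 := 9 → I/M on L5; bus BusRdX Flush; mem=66
  op19 P0: store L0 := 15 → M/I on L0; bus BusRdX; mem=30
  op20 P0: store L5 := 52 → M/I on L5; bus BusRdX Flush; mem=9
  op21 P1: load  L6 → S/S on L6; bus BusRd Flush; mem=77
  op22 P0: store L1 := 76 → M/I on L1; bus BusRdX; mem=50
  op23 P0: store L6 := 93 → M/I on L6; bus BusRdX; mem=77
  op24 P1: store L1 := 9 → I/M on L1; bus BusRdX Flush; mem=76
  op25 P1: store L6 := 21 → I/M on L6; bus BusRdX Flush; mem=93
  op26 P1: load  L6 → I/M on L6; bus (none); mem=93
  op27 P0: store L6 := 96 → M/I on L6; bus BusRdX Flush; mem=21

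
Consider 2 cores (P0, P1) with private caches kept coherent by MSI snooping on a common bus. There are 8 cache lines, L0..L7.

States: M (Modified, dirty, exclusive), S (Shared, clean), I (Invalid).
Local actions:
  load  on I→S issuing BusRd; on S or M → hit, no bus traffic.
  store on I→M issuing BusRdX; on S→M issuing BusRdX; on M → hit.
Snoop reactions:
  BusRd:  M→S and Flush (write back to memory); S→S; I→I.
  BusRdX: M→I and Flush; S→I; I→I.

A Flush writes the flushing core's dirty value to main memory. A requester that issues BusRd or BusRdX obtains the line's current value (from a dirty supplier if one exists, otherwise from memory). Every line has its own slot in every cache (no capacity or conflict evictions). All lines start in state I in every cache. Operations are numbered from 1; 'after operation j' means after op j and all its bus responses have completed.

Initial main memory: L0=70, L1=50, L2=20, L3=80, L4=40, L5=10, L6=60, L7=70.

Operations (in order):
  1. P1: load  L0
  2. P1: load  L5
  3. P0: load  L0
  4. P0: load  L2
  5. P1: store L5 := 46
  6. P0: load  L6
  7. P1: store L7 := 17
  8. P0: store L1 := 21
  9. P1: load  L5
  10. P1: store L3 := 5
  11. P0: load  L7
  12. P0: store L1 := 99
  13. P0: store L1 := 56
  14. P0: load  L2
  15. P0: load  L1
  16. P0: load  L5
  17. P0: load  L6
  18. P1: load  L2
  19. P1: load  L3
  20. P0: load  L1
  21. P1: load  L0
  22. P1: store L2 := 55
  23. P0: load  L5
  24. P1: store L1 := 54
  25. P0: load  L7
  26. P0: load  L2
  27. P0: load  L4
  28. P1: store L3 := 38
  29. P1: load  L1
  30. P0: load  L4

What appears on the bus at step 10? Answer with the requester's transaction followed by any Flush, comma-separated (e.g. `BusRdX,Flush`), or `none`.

bus = BusRdX

step 1: P1: load  L0  ⟶  IS  (L0)  txn=BusRd  M[L0]=70
step 2: P1: load  L5  ⟶  IS  (L5)  txn=BusRd  M[L5]=10
step 3: P0: load  L0  ⟶  SS  (L0)  txn=BusRd  M[L0]=70
step 4: P0: load  L2  ⟶  SI  (L2)  txn=BusRd  M[L2]=20
step 5: P1: store L5 := 46  ⟶  IM  (L5)  txn=BusRdX  M[L5]=10
step 6: P0: load  L6  ⟶  SI  (L6)  txn=BusRd  M[L6]=60
step 7: P1: store L7 := 17  ⟶  IM  (L7)  txn=BusRdX  M[L7]=70
step 8: P0: store L1 := 21  ⟶  MI  (L1)  txn=BusRdX  M[L1]=50
step 9: P1: load  L5  ⟶  IM  (L5)  txn=∅  M[L5]=10
step 10: P1: store L3 := 5  ⟶  IM  (L3)  txn=BusRdX  M[L3]=80
step 11: P0: load  L7  ⟶  SS  (L7)  txn=BusRd+Flush  M[L7]=17
step 12: P0: store L1 := 99  ⟶  MI  (L1)  txn=∅  M[L1]=50
step 13: P0: store L1 := 56  ⟶  MI  (L1)  txn=∅  M[L1]=50
step 14: P0: load  L2  ⟶  SI  (L2)  txn=∅  M[L2]=20
step 15: P0: load  L1  ⟶  MI  (L1)  txn=∅  M[L1]=50
step 16: P0: load  L5  ⟶  SS  (L5)  txn=BusRd+Flush  M[L5]=46
step 17: P0: load  L6  ⟶  SI  (L6)  txn=∅  M[L6]=60
step 18: P1: load  L2  ⟶  SS  (L2)  txn=BusRd  M[L2]=20
step 19: P1: load  L3  ⟶  IM  (L3)  txn=∅  M[L3]=80
step 20: P0: load  L1  ⟶  MI  (L1)  txn=∅  M[L1]=50
step 21: P1: load  L0  ⟶  SS  (L0)  txn=∅  M[L0]=70
step 22: P1: store L2 := 55  ⟶  IM  (L2)  txn=BusRdX  M[L2]=20
step 23: P0: load  L5  ⟶  SS  (L5)  txn=∅  M[L5]=46
step 24: P1: store L1 := 54  ⟶  IM  (L1)  txn=BusRdX+Flush  M[L1]=56
step 25: P0: load  L7  ⟶  SS  (L7)  txn=∅  M[L7]=17
step 26: P0: load  L2  ⟶  SS  (L2)  txn=BusRd+Flush  M[L2]=55
step 27: P0: load  L4  ⟶  SI  (L4)  txn=BusRd  M[L4]=40
step 28: P1: store L3 := 38  ⟶  IM  (L3)  txn=∅  M[L3]=80
step 29: P1: load  L1  ⟶  IM  (L1)  txn=∅  M[L1]=56
step 30: P0: load  L4  ⟶  SI  (L4)  txn=∅  M[L4]=40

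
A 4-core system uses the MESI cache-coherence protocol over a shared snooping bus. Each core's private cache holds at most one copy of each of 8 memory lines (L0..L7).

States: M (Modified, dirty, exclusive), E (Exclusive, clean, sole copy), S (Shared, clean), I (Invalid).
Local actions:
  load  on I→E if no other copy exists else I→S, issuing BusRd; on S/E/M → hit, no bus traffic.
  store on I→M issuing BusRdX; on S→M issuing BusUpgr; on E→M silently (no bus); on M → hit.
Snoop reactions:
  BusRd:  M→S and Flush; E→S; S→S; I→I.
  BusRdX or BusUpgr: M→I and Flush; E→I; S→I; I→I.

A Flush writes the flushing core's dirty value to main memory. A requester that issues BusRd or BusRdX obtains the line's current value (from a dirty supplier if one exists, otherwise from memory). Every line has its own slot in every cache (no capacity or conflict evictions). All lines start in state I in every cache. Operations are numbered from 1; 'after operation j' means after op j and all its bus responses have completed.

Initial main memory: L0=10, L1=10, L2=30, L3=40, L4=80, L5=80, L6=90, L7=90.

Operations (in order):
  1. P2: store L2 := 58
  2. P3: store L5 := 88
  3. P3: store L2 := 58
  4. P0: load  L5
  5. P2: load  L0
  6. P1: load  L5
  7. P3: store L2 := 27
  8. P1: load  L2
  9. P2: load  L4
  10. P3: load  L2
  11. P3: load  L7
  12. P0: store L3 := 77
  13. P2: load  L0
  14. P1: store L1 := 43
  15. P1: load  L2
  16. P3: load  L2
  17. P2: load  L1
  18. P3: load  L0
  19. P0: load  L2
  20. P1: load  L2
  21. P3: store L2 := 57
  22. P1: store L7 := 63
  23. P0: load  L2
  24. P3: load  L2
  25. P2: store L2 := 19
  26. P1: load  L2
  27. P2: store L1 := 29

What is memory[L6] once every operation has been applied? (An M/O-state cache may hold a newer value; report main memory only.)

step 1: P2: store L2 := 58  ⟶  IIMI  (L2)  txn=BusRdX  M[L2]=30
step 2: P3: store L5 := 88  ⟶  IIIM  (L5)  txn=BusRdX  M[L5]=80
step 3: P3: store L2 := 58  ⟶  IIIM  (L2)  txn=BusRdX+Flush  M[L2]=58
step 4: P0: load  L5  ⟶  SIIS  (L5)  txn=BusRd+Flush  M[L5]=88
step 5: P2: load  L0  ⟶  IIEI  (L0)  txn=BusRd  M[L0]=10
step 6: P1: load  L5  ⟶  SSIS  (L5)  txn=BusRd  M[L5]=88
step 7: P3: store L2 := 27  ⟶  IIIM  (L2)  txn=∅  M[L2]=58
step 8: P1: load  L2  ⟶  ISIS  (L2)  txn=BusRd+Flush  M[L2]=27
step 9: P2: load  L4  ⟶  IIEI  (L4)  txn=BusRd  M[L4]=80
step 10: P3: load  L2  ⟶  ISIS  (L2)  txn=∅  M[L2]=27
step 11: P3: load  L7  ⟶  IIIE  (L7)  txn=BusRd  M[L7]=90
step 12: P0: store L3 := 77  ⟶  MIII  (L3)  txn=BusRdX  M[L3]=40
step 13: P2: load  L0  ⟶  IIEI  (L0)  txn=∅  M[L0]=10
step 14: P1: store L1 := 43  ⟶  IMII  (L1)  txn=BusRdX  M[L1]=10
step 15: P1: load  L2  ⟶  ISIS  (L2)  txn=∅  M[L2]=27
step 16: P3: load  L2  ⟶  ISIS  (L2)  txn=∅  M[L2]=27
step 17: P2: load  L1  ⟶  ISSI  (L1)  txn=BusRd+Flush  M[L1]=43
step 18: P3: load  L0  ⟶  IISS  (L0)  txn=BusRd  M[L0]=10
step 19: P0: load  L2  ⟶  SSIS  (L2)  txn=BusRd  M[L2]=27
step 20: P1: load  L2  ⟶  SSIS  (L2)  txn=∅  M[L2]=27
step 21: P3: store L2 := 57  ⟶  IIIM  (L2)  txn=BusUpgr  M[L2]=27
step 22: P1: store L7 := 63  ⟶  IMII  (L7)  txn=BusRdX  M[L7]=90
step 23: P0: load  L2  ⟶  SIIS  (L2)  txn=BusRd+Flush  M[L2]=57
step 24: P3: load  L2  ⟶  SIIS  (L2)  txn=∅  M[L2]=57
step 25: P2: store L2 := 19  ⟶  IIMI  (L2)  txn=BusRdX  M[L2]=57
step 26: P1: load  L2  ⟶  ISSI  (L2)  txn=BusRd+Flush  M[L2]=19
step 27: P2: store L1 := 29  ⟶  IIMI  (L1)  txn=BusUpgr  M[L1]=43

memory[L6] = 90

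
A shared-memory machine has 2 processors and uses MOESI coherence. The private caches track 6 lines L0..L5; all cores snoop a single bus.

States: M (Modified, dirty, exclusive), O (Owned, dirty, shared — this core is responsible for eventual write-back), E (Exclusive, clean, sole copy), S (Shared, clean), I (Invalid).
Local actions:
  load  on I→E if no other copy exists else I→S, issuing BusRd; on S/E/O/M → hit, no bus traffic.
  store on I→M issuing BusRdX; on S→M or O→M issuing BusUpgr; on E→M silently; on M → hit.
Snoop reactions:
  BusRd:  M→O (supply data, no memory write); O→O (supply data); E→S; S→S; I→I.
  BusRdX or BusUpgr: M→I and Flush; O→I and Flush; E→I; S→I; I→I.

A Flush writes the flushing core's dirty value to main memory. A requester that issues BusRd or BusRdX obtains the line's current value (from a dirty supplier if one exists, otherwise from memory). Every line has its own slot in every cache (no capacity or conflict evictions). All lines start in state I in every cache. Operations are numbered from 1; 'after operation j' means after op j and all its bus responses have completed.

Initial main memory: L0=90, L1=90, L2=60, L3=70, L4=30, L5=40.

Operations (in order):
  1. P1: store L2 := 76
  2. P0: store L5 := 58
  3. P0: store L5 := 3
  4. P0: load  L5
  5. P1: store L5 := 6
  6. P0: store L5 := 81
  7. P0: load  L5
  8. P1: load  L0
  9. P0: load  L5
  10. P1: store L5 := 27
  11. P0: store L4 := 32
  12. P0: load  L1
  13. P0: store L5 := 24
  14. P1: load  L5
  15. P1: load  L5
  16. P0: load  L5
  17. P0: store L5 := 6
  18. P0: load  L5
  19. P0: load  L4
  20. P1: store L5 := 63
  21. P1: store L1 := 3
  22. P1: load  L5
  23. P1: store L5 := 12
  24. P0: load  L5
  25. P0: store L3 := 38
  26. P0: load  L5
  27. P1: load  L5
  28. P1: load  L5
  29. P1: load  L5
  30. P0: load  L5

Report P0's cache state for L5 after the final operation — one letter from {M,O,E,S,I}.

step 1: P1: store L2 := 76  ⟶  IM  (L2)  txn=BusRdX  M[L2]=60
step 2: P0: store L5 := 58  ⟶  MI  (L5)  txn=BusRdX  M[L5]=40
step 3: P0: store L5 := 3  ⟶  MI  (L5)  txn=∅  M[L5]=40
step 4: P0: load  L5  ⟶  MI  (L5)  txn=∅  M[L5]=40
step 5: P1: store L5 := 6  ⟶  IM  (L5)  txn=BusRdX+Flush  M[L5]=3
step 6: P0: store L5 := 81  ⟶  MI  (L5)  txn=BusRdX+Flush  M[L5]=6
step 7: P0: load  L5  ⟶  MI  (L5)  txn=∅  M[L5]=6
step 8: P1: load  L0  ⟶  IE  (L0)  txn=BusRd  M[L0]=90
step 9: P0: load  L5  ⟶  MI  (L5)  txn=∅  M[L5]=6
step 10: P1: store L5 := 27  ⟶  IM  (L5)  txn=BusRdX+Flush  M[L5]=81
step 11: P0: store L4 := 32  ⟶  MI  (L4)  txn=BusRdX  M[L4]=30
step 12: P0: load  L1  ⟶  EI  (L1)  txn=BusRd  M[L1]=90
step 13: P0: store L5 := 24  ⟶  MI  (L5)  txn=BusRdX+Flush  M[L5]=27
step 14: P1: load  L5  ⟶  OS  (L5)  txn=BusRd  M[L5]=27
step 15: P1: load  L5  ⟶  OS  (L5)  txn=∅  M[L5]=27
step 16: P0: load  L5  ⟶  OS  (L5)  txn=∅  M[L5]=27
step 17: P0: store L5 := 6  ⟶  MI  (L5)  txn=BusUpgr  M[L5]=27
step 18: P0: load  L5  ⟶  MI  (L5)  txn=∅  M[L5]=27
step 19: P0: load  L4  ⟶  MI  (L4)  txn=∅  M[L4]=30
step 20: P1: store L5 := 63  ⟶  IM  (L5)  txn=BusRdX+Flush  M[L5]=6
step 21: P1: store L1 := 3  ⟶  IM  (L1)  txn=BusRdX  M[L1]=90
step 22: P1: load  L5  ⟶  IM  (L5)  txn=∅  M[L5]=6
step 23: P1: store L5 := 12  ⟶  IM  (L5)  txn=∅  M[L5]=6
step 24: P0: load  L5  ⟶  SO  (L5)  txn=BusRd  M[L5]=6
step 25: P0: store L3 := 38  ⟶  MI  (L3)  txn=BusRdX  M[L3]=70
step 26: P0: load  L5  ⟶  SO  (L5)  txn=∅  M[L5]=6
step 27: P1: load  L5  ⟶  SO  (L5)  txn=∅  M[L5]=6
step 28: P1: load  L5  ⟶  SO  (L5)  txn=∅  M[L5]=6
step 29: P1: load  L5  ⟶  SO  (L5)  txn=∅  M[L5]=6
step 30: P0: load  L5  ⟶  SO  (L5)  txn=∅  M[L5]=6

state = S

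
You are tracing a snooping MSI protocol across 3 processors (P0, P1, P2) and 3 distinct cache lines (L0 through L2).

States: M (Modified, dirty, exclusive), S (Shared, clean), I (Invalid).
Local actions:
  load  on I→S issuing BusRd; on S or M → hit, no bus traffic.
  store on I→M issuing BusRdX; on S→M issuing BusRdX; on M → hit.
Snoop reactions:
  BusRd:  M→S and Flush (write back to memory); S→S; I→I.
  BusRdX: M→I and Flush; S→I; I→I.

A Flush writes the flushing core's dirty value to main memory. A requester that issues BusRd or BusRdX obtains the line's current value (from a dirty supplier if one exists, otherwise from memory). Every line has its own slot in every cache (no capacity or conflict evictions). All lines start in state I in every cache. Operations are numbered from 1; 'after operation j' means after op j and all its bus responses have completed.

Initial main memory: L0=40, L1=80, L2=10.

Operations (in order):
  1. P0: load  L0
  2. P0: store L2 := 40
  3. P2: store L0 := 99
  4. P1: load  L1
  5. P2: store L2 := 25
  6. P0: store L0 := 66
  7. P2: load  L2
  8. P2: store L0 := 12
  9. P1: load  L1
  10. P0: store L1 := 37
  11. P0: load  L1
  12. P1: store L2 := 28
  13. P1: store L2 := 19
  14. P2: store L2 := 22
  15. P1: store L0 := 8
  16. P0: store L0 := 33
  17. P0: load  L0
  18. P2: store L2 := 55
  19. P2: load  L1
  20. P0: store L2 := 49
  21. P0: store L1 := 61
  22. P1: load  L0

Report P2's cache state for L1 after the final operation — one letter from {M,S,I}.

  op1 P0: load  L0 → S/I/I on L0; bus BusRd; mem=40
  op2 P0: store L2 := 40 → M/I/I on L2; bus BusRdX; mem=10
  op3 P2: store L0 := 99 → I/I/M on L0; bus BusRdX; mem=40
  op4 P1: load  L1 → I/S/I on L1; bus BusRd; mem=80
  op5 P2: store L2 := 25 → I/I/M on L2; bus BusRdX Flush; mem=40
  op6 P0: store L0 := 66 → M/I/I on L0; bus BusRdX Flush; mem=99
  op7 P2: load  L2 → I/I/M on L2; bus (none); mem=40
  op8 P2: store L0 := 12 → I/I/M on L0; bus BusRdX Flush; mem=66
  op9 P1: load  L1 → I/S/I on L1; bus (none); mem=80
  op10 P0: store L1 := 37 → M/I/I on L1; bus BusRdX; mem=80
  op11 P0: load  L1 → M/I/I on L1; bus (none); mem=80
  op12 P1: store L2 := 28 → I/M/I on L2; bus BusRdX Flush; mem=25
  op13 P1: store L2 := 19 → I/M/I on L2; bus (none); mem=25
  op14 P2: store L2 := 22 → I/I/M on L2; bus BusRdX Flush; mem=19
  op15 P1: store L0 := 8 → I/M/I on L0; bus BusRdX Flush; mem=12
  op16 P0: store L0 := 33 → M/I/I on L0; bus BusRdX Flush; mem=8
  op17 P0: load  L0 → M/I/I on L0; bus (none); mem=8
  op18 P2: store L2 := 55 → I/I/M on L2; bus (none); mem=19
  op19 P2: load  L1 → S/I/S on L1; bus BusRd Flush; mem=37
  op20 P0: store L2 := 49 → M/I/I on L2; bus BusRdX Flush; mem=55
  op21 P0: store L1 := 61 → M/I/I on L1; bus BusRdX; mem=37
  op22 P1: load  L0 → S/S/I on L0; bus BusRd Flush; mem=33

state = I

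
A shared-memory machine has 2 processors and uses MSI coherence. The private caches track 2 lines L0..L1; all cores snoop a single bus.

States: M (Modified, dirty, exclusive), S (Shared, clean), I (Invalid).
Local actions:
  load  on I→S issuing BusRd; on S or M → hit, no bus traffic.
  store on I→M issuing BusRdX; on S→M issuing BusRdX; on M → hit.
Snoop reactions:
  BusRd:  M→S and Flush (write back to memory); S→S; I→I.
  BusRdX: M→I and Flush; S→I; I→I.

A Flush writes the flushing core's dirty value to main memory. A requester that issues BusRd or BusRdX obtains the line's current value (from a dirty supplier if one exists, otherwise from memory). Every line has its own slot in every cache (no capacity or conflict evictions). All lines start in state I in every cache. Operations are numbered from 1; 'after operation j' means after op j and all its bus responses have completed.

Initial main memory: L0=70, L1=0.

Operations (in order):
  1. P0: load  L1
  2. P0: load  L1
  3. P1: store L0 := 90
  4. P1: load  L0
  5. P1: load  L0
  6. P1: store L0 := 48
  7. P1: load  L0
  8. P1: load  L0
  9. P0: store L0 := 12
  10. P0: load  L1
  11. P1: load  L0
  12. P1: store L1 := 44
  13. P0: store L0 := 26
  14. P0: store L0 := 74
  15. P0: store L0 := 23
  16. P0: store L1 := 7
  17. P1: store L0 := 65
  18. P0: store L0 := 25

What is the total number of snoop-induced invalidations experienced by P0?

invalidations = 2

[1] P0: load  L1 | P0:S(0), P1:I | bus: BusRd
[2] P0: load  L1 | P0:S(0), P1:I | bus: none
[3] P1: store L0 := 90 | P0:I, P1:M(90) | bus: BusRdX
[4] P1: load  L0 | P0:I, P1:M(90) | bus: none
[5] P1: load  L0 | P0:I, P1:M(90) | bus: none
[6] P1: store L0 := 48 | P0:I, P1:M(48) | bus: none
[7] P1: load  L0 | P0:I, P1:M(48) | bus: none
[8] P1: load  L0 | P0:I, P1:M(48) | bus: none
[9] P0: store L0 := 12 | P0:M(12), P1:I | bus: BusRdX,Flush
[10] P0: load  L1 | P0:S(0), P1:I | bus: none
[11] P1: load  L0 | P0:S(12), P1:S(12) | bus: BusRd,Flush
[12] P1: store L1 := 44 | P0:I, P1:M(44) | bus: BusRdX
[13] P0: store L0 := 26 | P0:M(26), P1:I | bus: BusRdX
[14] P0: store L0 := 74 | P0:M(74), P1:I | bus: none
[15] P0: store L0 := 23 | P0:M(23), P1:I | bus: none
[16] P0: store L1 := 7 | P0:M(7), P1:I | bus: BusRdX,Flush
[17] P1: store L0 := 65 | P0:I, P1:M(65) | bus: BusRdX,Flush
[18] P0: store L0 := 25 | P0:M(25), P1:I | bus: BusRdX,Flush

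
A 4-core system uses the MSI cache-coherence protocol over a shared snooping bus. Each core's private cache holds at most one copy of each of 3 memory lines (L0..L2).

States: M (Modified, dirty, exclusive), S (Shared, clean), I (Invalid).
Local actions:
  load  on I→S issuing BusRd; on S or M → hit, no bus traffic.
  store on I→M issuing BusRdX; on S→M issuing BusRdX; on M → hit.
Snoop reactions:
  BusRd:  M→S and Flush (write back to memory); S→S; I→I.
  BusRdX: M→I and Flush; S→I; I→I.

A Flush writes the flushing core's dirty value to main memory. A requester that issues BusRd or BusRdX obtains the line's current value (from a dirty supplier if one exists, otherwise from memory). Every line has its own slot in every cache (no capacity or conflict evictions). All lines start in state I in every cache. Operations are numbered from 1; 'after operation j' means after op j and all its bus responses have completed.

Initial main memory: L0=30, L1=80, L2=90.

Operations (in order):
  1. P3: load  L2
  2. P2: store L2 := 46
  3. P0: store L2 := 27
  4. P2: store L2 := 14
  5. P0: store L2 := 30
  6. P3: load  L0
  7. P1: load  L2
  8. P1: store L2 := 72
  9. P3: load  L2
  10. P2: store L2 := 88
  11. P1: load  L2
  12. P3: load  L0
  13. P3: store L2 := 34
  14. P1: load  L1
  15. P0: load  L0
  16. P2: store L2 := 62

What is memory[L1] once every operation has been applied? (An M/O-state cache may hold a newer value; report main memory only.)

step 1: P3: load  L2  ⟶  IIIS  (L2)  txn=BusRd  M[L2]=90
step 2: P2: store L2 := 46  ⟶  IIMI  (L2)  txn=BusRdX  M[L2]=90
step 3: P0: store L2 := 27  ⟶  MIII  (L2)  txn=BusRdX+Flush  M[L2]=46
step 4: P2: store L2 := 14  ⟶  IIMI  (L2)  txn=BusRdX+Flush  M[L2]=27
step 5: P0: store L2 := 30  ⟶  MIII  (L2)  txn=BusRdX+Flush  M[L2]=14
step 6: P3: load  L0  ⟶  IIIS  (L0)  txn=BusRd  M[L0]=30
step 7: P1: load  L2  ⟶  SSII  (L2)  txn=BusRd+Flush  M[L2]=30
step 8: P1: store L2 := 72  ⟶  IMII  (L2)  txn=BusRdX  M[L2]=30
step 9: P3: load  L2  ⟶  ISIS  (L2)  txn=BusRd+Flush  M[L2]=72
step 10: P2: store L2 := 88  ⟶  IIMI  (L2)  txn=BusRdX  M[L2]=72
step 11: P1: load  L2  ⟶  ISSI  (L2)  txn=BusRd+Flush  M[L2]=88
step 12: P3: load  L0  ⟶  IIIS  (L0)  txn=∅  M[L0]=30
step 13: P3: store L2 := 34  ⟶  IIIM  (L2)  txn=BusRdX  M[L2]=88
step 14: P1: load  L1  ⟶  ISII  (L1)  txn=BusRd  M[L1]=80
step 15: P0: load  L0  ⟶  SIIS  (L0)  txn=BusRd  M[L0]=30
step 16: P2: store L2 := 62  ⟶  IIMI  (L2)  txn=BusRdX+Flush  M[L2]=34

memory[L1] = 80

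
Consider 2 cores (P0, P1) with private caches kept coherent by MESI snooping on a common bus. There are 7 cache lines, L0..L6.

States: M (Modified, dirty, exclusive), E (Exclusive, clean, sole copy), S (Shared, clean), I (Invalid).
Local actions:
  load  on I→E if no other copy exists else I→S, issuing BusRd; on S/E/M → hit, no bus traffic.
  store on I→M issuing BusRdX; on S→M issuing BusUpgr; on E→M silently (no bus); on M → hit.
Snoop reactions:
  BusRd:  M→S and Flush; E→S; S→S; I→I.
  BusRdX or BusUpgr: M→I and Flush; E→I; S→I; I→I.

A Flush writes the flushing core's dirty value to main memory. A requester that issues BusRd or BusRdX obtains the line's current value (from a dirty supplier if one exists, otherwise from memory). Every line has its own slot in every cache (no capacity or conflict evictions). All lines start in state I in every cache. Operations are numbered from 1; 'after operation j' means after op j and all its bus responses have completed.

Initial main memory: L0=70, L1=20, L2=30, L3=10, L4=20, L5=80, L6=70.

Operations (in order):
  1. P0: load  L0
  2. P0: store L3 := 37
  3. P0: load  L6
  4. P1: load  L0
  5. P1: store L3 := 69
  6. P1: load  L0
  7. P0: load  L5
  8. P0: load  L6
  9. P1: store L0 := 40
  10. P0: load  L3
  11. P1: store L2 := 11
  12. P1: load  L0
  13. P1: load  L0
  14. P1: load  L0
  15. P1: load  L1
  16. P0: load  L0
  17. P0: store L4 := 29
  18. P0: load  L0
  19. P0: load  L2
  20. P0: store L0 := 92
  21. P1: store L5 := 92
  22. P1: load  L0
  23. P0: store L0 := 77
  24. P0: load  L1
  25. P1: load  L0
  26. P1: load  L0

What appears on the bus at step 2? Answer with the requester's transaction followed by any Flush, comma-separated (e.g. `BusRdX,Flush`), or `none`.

bus = BusRdX

1. P0: load  L0  bus=[BusRd]  L0: P0=E P1=I  mem[L0]=70
2. P0: store L3 := 37  bus=[BusRdX]  L3: P0=M P1=I  mem[L3]=10
3. P0: load  L6  bus=[BusRd]  L6: P0=E P1=I  mem[L6]=70
4. P1: load  L0  bus=[BusRd]  L0: P0=S P1=S  mem[L0]=70
5. P1: store L3 := 69  bus=[BusRdX,Flush]  L3: P0=I P1=M  mem[L3]=37
6. P1: load  L0  bus=[-]  L0: P0=S P1=S  mem[L0]=70
7. P0: load  L5  bus=[BusRd]  L5: P0=E P1=I  mem[L5]=80
8. P0: load  L6  bus=[-]  L6: P0=E P1=I  mem[L6]=70
9. P1: store L0 := 40  bus=[BusUpgr]  L0: P0=I P1=M  mem[L0]=70
10. P0: load  L3  bus=[BusRd,Flush]  L3: P0=S P1=S  mem[L3]=69
11. P1: store L2 := 11  bus=[BusRdX]  L2: P0=I P1=M  mem[L2]=30
12. P1: load  L0  bus=[-]  L0: P0=I P1=M  mem[L0]=70
13. P1: load  L0  bus=[-]  L0: P0=I P1=M  mem[L0]=70
14. P1: load  L0  bus=[-]  L0: P0=I P1=M  mem[L0]=70
15. P1: load  L1  bus=[BusRd]  L1: P0=I P1=E  mem[L1]=20
16. P0: load  L0  bus=[BusRd,Flush]  L0: P0=S P1=S  mem[L0]=40
17. P0: store L4 := 29  bus=[BusRdX]  L4: P0=M P1=I  mem[L4]=20
18. P0: load  L0  bus=[-]  L0: P0=S P1=S  mem[L0]=40
19. P0: load  L2  bus=[BusRd,Flush]  L2: P0=S P1=S  mem[L2]=11
20. P0: store L0 := 92  bus=[BusUpgr]  L0: P0=M P1=I  mem[L0]=40
21. P1: store L5 := 92  bus=[BusRdX]  L5: P0=I P1=M  mem[L5]=80
22. P1: load  L0  bus=[BusRd,Flush]  L0: P0=S P1=S  mem[L0]=92
23. P0: store L0 := 77  bus=[BusUpgr]  L0: P0=M P1=I  mem[L0]=92
24. P0: load  L1  bus=[BusRd]  L1: P0=S P1=S  mem[L1]=20
25. P1: load  L0  bus=[BusRd,Flush]  L0: P0=S P1=S  mem[L0]=77
26. P1: load  L0  bus=[-]  L0: P0=S P1=S  mem[L0]=77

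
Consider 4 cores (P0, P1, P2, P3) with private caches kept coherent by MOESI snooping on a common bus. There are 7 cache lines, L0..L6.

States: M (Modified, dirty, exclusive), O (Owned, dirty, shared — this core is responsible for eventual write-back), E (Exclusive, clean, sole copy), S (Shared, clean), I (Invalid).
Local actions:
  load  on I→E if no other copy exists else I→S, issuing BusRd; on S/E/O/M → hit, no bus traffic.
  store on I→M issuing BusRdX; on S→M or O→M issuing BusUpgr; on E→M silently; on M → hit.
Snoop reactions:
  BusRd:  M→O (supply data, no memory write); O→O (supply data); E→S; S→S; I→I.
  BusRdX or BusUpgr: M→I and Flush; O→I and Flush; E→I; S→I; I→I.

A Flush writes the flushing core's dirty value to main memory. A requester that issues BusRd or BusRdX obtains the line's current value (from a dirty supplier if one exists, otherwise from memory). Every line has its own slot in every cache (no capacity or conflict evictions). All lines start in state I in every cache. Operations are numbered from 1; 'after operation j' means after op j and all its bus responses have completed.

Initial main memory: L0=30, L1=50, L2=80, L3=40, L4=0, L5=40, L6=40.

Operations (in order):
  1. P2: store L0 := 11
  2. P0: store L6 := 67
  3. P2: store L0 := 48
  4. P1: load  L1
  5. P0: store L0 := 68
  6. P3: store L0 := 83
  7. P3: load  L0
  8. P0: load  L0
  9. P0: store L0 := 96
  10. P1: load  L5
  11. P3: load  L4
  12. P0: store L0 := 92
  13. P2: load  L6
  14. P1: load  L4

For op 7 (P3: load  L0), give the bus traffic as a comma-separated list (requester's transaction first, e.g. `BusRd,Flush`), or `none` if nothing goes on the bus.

1. P2: store L0 := 11  bus=[BusRdX]  L0: P0=I P1=I P2=M P3=I  mem[L0]=30
2. P0: store L6 := 67  bus=[BusRdX]  L6: P0=M P1=I P2=I P3=I  mem[L6]=40
3. P2: store L0 := 48  bus=[-]  L0: P0=I P1=I P2=M P3=I  mem[L0]=30
4. P1: load  L1  bus=[BusRd]  L1: P0=I P1=E P2=I P3=I  mem[L1]=50
5. P0: store L0 := 68  bus=[BusRdX,Flush]  L0: P0=M P1=I P2=I P3=I  mem[L0]=48
6. P3: store L0 := 83  bus=[BusRdX,Flush]  L0: P0=I P1=I P2=I P3=M  mem[L0]=68
7. P3: load  L0  bus=[-]  L0: P0=I P1=I P2=I P3=M  mem[L0]=68
8. P0: load  L0  bus=[BusRd]  L0: P0=S P1=I P2=I P3=O  mem[L0]=68
9. P0: store L0 := 96  bus=[BusUpgr,Flush]  L0: P0=M P1=I P2=I P3=I  mem[L0]=83
10. P1: load  L5  bus=[BusRd]  L5: P0=I P1=E P2=I P3=I  mem[L5]=40
11. P3: load  L4  bus=[BusRd]  L4: P0=I P1=I P2=I P3=E  mem[L4]=0
12. P0: store L0 := 92  bus=[-]  L0: P0=M P1=I P2=I P3=I  mem[L0]=83
13. P2: load  L6  bus=[BusRd]  L6: P0=O P1=I P2=S P3=I  mem[L6]=40
14. P1: load  L4  bus=[BusRd]  L4: P0=I P1=S P2=I P3=S  mem[L4]=0

bus = none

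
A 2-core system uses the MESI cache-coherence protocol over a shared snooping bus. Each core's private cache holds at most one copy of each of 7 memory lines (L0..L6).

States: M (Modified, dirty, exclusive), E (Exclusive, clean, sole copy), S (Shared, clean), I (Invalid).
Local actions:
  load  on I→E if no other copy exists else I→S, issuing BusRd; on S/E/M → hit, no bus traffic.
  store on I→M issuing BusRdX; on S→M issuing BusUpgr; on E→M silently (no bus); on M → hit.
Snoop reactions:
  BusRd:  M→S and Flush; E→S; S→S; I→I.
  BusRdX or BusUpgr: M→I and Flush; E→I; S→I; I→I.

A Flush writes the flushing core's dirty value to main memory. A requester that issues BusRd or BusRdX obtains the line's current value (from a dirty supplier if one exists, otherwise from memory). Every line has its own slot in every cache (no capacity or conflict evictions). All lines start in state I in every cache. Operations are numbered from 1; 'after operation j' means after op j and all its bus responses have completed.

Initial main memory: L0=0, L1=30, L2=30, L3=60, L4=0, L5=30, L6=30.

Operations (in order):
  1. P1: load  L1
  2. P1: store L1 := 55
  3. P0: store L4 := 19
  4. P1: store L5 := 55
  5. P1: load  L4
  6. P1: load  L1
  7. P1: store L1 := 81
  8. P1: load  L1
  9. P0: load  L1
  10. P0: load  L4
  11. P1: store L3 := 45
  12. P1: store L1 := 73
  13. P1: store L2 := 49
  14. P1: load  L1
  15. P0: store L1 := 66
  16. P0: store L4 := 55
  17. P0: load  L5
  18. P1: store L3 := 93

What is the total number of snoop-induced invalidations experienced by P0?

invalidations = 1

  op1 P1: load  L1 → I/E on L1; bus BusRd; mem=30
  op2 P1: store L1 := 55 → I/M on L1; bus (none); mem=30
  op3 P0: store L4 := 19 → M/I on L4; bus BusRdX; mem=0
  op4 P1: store L5 := 55 → I/M on L5; bus BusRdX; mem=30
  op5 P1: load  L4 → S/S on L4; bus BusRd Flush; mem=19
  op6 P1: load  L1 → I/M on L1; bus (none); mem=30
  op7 P1: store L1 := 81 → I/M on L1; bus (none); mem=30
  op8 P1: load  L1 → I/M on L1; bus (none); mem=30
  op9 P0: load  L1 → S/S on L1; bus BusRd Flush; mem=81
  op10 P0: load  L4 → S/S on L4; bus (none); mem=19
  op11 P1: store L3 := 45 → I/M on L3; bus BusRdX; mem=60
  op12 P1: store L1 := 73 → I/M on L1; bus BusUpgr; mem=81
  op13 P1: store L2 := 49 → I/M on L2; bus BusRdX; mem=30
  op14 P1: load  L1 → I/M on L1; bus (none); mem=81
  op15 P0: store L1 := 66 → M/I on L1; bus BusRdX Flush; mem=73
  op16 P0: store L4 := 55 → M/I on L4; bus BusUpgr; mem=19
  op17 P0: load  L5 → S/S on L5; bus BusRd Flush; mem=55
  op18 P1: store L3 := 93 → I/M on L3; bus (none); mem=60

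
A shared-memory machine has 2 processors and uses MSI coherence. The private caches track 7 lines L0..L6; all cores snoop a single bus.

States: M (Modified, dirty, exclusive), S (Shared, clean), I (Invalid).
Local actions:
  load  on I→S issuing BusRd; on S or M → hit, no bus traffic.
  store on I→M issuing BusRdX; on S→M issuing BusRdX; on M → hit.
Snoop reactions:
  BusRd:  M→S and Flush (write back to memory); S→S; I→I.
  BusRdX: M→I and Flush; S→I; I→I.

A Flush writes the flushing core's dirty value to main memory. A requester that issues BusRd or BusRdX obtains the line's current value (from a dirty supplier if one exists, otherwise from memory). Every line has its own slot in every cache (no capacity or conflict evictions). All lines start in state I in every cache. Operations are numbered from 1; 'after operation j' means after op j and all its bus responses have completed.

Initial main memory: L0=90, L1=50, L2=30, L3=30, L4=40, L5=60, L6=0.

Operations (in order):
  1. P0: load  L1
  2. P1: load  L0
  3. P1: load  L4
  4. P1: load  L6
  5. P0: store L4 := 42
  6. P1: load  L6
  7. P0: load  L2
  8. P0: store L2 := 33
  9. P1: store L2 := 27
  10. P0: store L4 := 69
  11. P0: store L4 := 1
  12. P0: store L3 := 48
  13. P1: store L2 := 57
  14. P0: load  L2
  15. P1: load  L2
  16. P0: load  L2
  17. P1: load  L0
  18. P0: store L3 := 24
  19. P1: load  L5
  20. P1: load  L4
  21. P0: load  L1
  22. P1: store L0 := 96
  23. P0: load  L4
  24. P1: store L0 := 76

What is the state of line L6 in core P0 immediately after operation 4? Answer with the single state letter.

step 1: P0: load  L1  ⟶  SI  (L1)  txn=BusRd  M[L1]=50
step 2: P1: load  L0  ⟶  IS  (L0)  txn=BusRd  M[L0]=90
step 3: P1: load  L4  ⟶  IS  (L4)  txn=BusRd  M[L4]=40
step 4: P1: load  L6  ⟶  IS  (L6)  txn=BusRd  M[L6]=0
step 5: P0: store L4 := 42  ⟶  MI  (L4)  txn=BusRdX  M[L4]=40
step 6: P1: load  L6  ⟶  IS  (L6)  txn=∅  M[L6]=0
step 7: P0: load  L2  ⟶  SI  (L2)  txn=BusRd  M[L2]=30
step 8: P0: store L2 := 33  ⟶  MI  (L2)  txn=BusRdX  M[L2]=30
step 9: P1: store L2 := 27  ⟶  IM  (L2)  txn=BusRdX+Flush  M[L2]=33
step 10: P0: store L4 := 69  ⟶  MI  (L4)  txn=∅  M[L4]=40
step 11: P0: store L4 := 1  ⟶  MI  (L4)  txn=∅  M[L4]=40
step 12: P0: store L3 := 48  ⟶  MI  (L3)  txn=BusRdX  M[L3]=30
step 13: P1: store L2 := 57  ⟶  IM  (L2)  txn=∅  M[L2]=33
step 14: P0: load  L2  ⟶  SS  (L2)  txn=BusRd+Flush  M[L2]=57
step 15: P1: load  L2  ⟶  SS  (L2)  txn=∅  M[L2]=57
step 16: P0: load  L2  ⟶  SS  (L2)  txn=∅  M[L2]=57
step 17: P1: load  L0  ⟶  IS  (L0)  txn=∅  M[L0]=90
step 18: P0: store L3 := 24  ⟶  MI  (L3)  txn=∅  M[L3]=30
step 19: P1: load  L5  ⟶  IS  (L5)  txn=BusRd  M[L5]=60
step 20: P1: load  L4  ⟶  SS  (L4)  txn=BusRd+Flush  M[L4]=1
step 21: P0: load  L1  ⟶  SI  (L1)  txn=∅  M[L1]=50
step 22: P1: store L0 := 96  ⟶  IM  (L0)  txn=BusRdX  M[L0]=90
step 23: P0: load  L4  ⟶  SS  (L4)  txn=∅  M[L4]=1
step 24: P1: store L0 := 76  ⟶  IM  (L0)  txn=∅  M[L0]=90

state = I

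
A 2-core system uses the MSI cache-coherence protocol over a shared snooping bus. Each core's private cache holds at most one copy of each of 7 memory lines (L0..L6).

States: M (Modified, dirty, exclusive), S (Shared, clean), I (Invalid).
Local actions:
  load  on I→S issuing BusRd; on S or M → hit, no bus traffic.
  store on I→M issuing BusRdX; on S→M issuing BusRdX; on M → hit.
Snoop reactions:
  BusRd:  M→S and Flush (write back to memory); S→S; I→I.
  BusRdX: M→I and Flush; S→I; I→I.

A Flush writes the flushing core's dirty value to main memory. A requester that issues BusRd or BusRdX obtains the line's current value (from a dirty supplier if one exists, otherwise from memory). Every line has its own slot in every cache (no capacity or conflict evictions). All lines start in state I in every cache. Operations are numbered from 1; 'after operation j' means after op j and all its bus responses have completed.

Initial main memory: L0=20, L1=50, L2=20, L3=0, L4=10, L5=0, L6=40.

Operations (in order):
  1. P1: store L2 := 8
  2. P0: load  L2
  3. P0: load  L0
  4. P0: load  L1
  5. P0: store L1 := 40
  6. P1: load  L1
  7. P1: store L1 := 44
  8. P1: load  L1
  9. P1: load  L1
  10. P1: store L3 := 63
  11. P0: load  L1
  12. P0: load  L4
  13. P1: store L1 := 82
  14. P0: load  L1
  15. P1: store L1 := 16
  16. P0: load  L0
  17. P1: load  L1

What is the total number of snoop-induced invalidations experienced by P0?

1. P1: store L2 := 8  bus=[BusRdX]  L2: P0=I P1=M  mem[L2]=20
2. P0: load  L2  bus=[BusRd,Flush]  L2: P0=S P1=S  mem[L2]=8
3. P0: load  L0  bus=[BusRd]  L0: P0=S P1=I  mem[L0]=20
4. P0: load  L1  bus=[BusRd]  L1: P0=S P1=I  mem[L1]=50
5. P0: store L1 := 40  bus=[BusRdX]  L1: P0=M P1=I  mem[L1]=50
6. P1: load  L1  bus=[BusRd,Flush]  L1: P0=S P1=S  mem[L1]=40
7. P1: store L1 := 44  bus=[BusRdX]  L1: P0=I P1=M  mem[L1]=40
8. P1: load  L1  bus=[-]  L1: P0=I P1=M  mem[L1]=40
9. P1: load  L1  bus=[-]  L1: P0=I P1=M  mem[L1]=40
10. P1: store L3 := 63  bus=[BusRdX]  L3: P0=I P1=M  mem[L3]=0
11. P0: load  L1  bus=[BusRd,Flush]  L1: P0=S P1=S  mem[L1]=44
12. P0: load  L4  bus=[BusRd]  L4: P0=S P1=I  mem[L4]=10
13. P1: store L1 := 82  bus=[BusRdX]  L1: P0=I P1=M  mem[L1]=44
14. P0: load  L1  bus=[BusRd,Flush]  L1: P0=S P1=S  mem[L1]=82
15. P1: store L1 := 16  bus=[BusRdX]  L1: P0=I P1=M  mem[L1]=82
16. P0: load  L0  bus=[-]  L0: P0=S P1=I  mem[L0]=20
17. P1: load  L1  bus=[-]  L1: P0=I P1=M  mem[L1]=82

invalidations = 3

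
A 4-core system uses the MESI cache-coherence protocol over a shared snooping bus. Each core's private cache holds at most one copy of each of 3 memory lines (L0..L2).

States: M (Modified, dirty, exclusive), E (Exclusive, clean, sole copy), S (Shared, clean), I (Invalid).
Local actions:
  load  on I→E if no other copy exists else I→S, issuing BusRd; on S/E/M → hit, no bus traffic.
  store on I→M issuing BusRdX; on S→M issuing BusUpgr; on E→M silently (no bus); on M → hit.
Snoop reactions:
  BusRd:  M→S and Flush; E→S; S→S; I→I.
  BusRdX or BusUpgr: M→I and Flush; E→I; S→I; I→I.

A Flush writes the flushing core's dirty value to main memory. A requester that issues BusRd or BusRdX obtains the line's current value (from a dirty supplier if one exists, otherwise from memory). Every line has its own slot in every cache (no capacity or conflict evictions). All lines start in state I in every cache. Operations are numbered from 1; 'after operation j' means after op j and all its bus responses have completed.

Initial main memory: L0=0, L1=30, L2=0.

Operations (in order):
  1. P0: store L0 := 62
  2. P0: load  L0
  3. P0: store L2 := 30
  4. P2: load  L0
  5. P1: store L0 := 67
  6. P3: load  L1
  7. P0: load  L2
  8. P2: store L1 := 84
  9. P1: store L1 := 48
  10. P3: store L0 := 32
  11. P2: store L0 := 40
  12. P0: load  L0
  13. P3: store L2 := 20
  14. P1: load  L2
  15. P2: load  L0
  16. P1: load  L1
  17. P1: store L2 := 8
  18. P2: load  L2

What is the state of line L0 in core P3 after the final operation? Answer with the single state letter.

state = I

1. P0: store L0 := 62  bus=[BusRdX]  L0: P0=M P1=I P2=I P3=I  mem[L0]=0
2. P0: load  L0  bus=[-]  L0: P0=M P1=I P2=I P3=I  mem[L0]=0
3. P0: store L2 := 30  bus=[BusRdX]  L2: P0=M P1=I P2=I P3=I  mem[L2]=0
4. P2: load  L0  bus=[BusRd,Flush]  L0: P0=S P1=I P2=S P3=I  mem[L0]=62
5. P1: store L0 := 67  bus=[BusRdX]  L0: P0=I P1=M P2=I P3=I  mem[L0]=62
6. P3: load  L1  bus=[BusRd]  L1: P0=I P1=I P2=I P3=E  mem[L1]=30
7. P0: load  L2  bus=[-]  L2: P0=M P1=I P2=I P3=I  mem[L2]=0
8. P2: store L1 := 84  bus=[BusRdX]  L1: P0=I P1=I P2=M P3=I  mem[L1]=30
9. P1: store L1 := 48  bus=[BusRdX,Flush]  L1: P0=I P1=M P2=I P3=I  mem[L1]=84
10. P3: store L0 := 32  bus=[BusRdX,Flush]  L0: P0=I P1=I P2=I P3=M  mem[L0]=67
11. P2: store L0 := 40  bus=[BusRdX,Flush]  L0: P0=I P1=I P2=M P3=I  mem[L0]=32
12. P0: load  L0  bus=[BusRd,Flush]  L0: P0=S P1=I P2=S P3=I  mem[L0]=40
13. P3: store L2 := 20  bus=[BusRdX,Flush]  L2: P0=I P1=I P2=I P3=M  mem[L2]=30
14. P1: load  L2  bus=[BusRd,Flush]  L2: P0=I P1=S P2=I P3=S  mem[L2]=20
15. P2: load  L0  bus=[-]  L0: P0=S P1=I P2=S P3=I  mem[L0]=40
16. P1: load  L1  bus=[-]  L1: P0=I P1=M P2=I P3=I  mem[L1]=84
17. P1: store L2 := 8  bus=[BusUpgr]  L2: P0=I P1=M P2=I P3=I  mem[L2]=20
18. P2: load  L2  bus=[BusRd,Flush]  L2: P0=I P1=S P2=S P3=I  mem[L2]=8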